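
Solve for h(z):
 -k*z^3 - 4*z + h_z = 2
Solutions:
 h(z) = C1 + k*z^4/4 + 2*z^2 + 2*z


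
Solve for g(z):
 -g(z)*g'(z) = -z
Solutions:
 g(z) = -sqrt(C1 + z^2)
 g(z) = sqrt(C1 + z^2)


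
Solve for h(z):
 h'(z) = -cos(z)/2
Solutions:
 h(z) = C1 - sin(z)/2


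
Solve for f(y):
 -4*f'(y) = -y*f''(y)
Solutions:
 f(y) = C1 + C2*y^5


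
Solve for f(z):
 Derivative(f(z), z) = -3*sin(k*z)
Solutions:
 f(z) = C1 + 3*cos(k*z)/k


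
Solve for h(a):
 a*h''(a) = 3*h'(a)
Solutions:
 h(a) = C1 + C2*a^4


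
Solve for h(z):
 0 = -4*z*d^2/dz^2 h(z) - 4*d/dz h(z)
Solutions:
 h(z) = C1 + C2*log(z)


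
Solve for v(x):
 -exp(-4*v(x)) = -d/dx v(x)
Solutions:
 v(x) = log(-I*(C1 + 4*x)^(1/4))
 v(x) = log(I*(C1 + 4*x)^(1/4))
 v(x) = log(-(C1 + 4*x)^(1/4))
 v(x) = log(C1 + 4*x)/4


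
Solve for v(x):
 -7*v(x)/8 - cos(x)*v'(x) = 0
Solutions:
 v(x) = C1*(sin(x) - 1)^(7/16)/(sin(x) + 1)^(7/16)


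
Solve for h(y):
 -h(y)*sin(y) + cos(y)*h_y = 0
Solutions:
 h(y) = C1/cos(y)


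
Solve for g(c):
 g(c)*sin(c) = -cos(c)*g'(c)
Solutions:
 g(c) = C1*cos(c)


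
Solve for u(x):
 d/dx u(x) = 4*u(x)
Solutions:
 u(x) = C1*exp(4*x)


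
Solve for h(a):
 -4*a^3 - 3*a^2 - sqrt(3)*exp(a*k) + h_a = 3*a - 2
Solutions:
 h(a) = C1 + a^4 + a^3 + 3*a^2/2 - 2*a + sqrt(3)*exp(a*k)/k


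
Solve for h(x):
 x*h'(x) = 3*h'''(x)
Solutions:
 h(x) = C1 + Integral(C2*airyai(3^(2/3)*x/3) + C3*airybi(3^(2/3)*x/3), x)


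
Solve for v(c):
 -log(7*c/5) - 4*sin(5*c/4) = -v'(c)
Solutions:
 v(c) = C1 + c*log(c) - c*log(5) - c + c*log(7) - 16*cos(5*c/4)/5


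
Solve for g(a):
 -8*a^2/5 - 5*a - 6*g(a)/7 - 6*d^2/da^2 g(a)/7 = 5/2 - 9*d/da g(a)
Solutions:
 g(a) = C1*exp(a*(21 - 5*sqrt(17))/4) + C2*exp(a*(5*sqrt(17) + 21)/4) - 28*a^2/15 - 1351*a/30 - 14161/30


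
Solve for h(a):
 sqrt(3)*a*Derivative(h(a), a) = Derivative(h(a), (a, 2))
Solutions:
 h(a) = C1 + C2*erfi(sqrt(2)*3^(1/4)*a/2)


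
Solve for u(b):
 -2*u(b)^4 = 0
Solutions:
 u(b) = 0


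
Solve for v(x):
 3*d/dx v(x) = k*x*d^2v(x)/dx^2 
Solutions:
 v(x) = C1 + x^(((re(k) + 3)*re(k) + im(k)^2)/(re(k)^2 + im(k)^2))*(C2*sin(3*log(x)*Abs(im(k))/(re(k)^2 + im(k)^2)) + C3*cos(3*log(x)*im(k)/(re(k)^2 + im(k)^2)))


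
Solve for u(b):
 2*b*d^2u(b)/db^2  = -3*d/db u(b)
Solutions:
 u(b) = C1 + C2/sqrt(b)


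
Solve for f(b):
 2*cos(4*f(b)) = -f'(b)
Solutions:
 f(b) = -asin((C1 + exp(16*b))/(C1 - exp(16*b)))/4 + pi/4
 f(b) = asin((C1 + exp(16*b))/(C1 - exp(16*b)))/4


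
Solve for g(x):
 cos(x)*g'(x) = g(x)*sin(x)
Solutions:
 g(x) = C1/cos(x)


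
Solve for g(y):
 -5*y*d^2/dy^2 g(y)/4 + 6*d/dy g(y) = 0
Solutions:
 g(y) = C1 + C2*y^(29/5)


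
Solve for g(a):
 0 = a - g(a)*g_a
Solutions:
 g(a) = -sqrt(C1 + a^2)
 g(a) = sqrt(C1 + a^2)


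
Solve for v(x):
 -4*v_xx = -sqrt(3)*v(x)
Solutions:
 v(x) = C1*exp(-3^(1/4)*x/2) + C2*exp(3^(1/4)*x/2)


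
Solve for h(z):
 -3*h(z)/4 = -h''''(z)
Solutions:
 h(z) = C1*exp(-sqrt(2)*3^(1/4)*z/2) + C2*exp(sqrt(2)*3^(1/4)*z/2) + C3*sin(sqrt(2)*3^(1/4)*z/2) + C4*cos(sqrt(2)*3^(1/4)*z/2)


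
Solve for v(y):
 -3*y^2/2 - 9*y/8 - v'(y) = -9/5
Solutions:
 v(y) = C1 - y^3/2 - 9*y^2/16 + 9*y/5


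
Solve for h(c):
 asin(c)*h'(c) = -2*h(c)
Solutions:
 h(c) = C1*exp(-2*Integral(1/asin(c), c))


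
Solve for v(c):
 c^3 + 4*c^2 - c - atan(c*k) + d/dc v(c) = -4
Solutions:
 v(c) = C1 - c^4/4 - 4*c^3/3 + c^2/2 - 4*c + Piecewise((c*atan(c*k) - log(c^2*k^2 + 1)/(2*k), Ne(k, 0)), (0, True))


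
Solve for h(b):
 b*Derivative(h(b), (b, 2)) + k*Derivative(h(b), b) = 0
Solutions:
 h(b) = C1 + b^(1 - re(k))*(C2*sin(log(b)*Abs(im(k))) + C3*cos(log(b)*im(k)))


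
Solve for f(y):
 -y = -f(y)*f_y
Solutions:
 f(y) = -sqrt(C1 + y^2)
 f(y) = sqrt(C1 + y^2)


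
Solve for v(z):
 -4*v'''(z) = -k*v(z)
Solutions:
 v(z) = C1*exp(2^(1/3)*k^(1/3)*z/2) + C2*exp(2^(1/3)*k^(1/3)*z*(-1 + sqrt(3)*I)/4) + C3*exp(-2^(1/3)*k^(1/3)*z*(1 + sqrt(3)*I)/4)


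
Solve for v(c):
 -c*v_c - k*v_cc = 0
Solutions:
 v(c) = C1 + C2*sqrt(k)*erf(sqrt(2)*c*sqrt(1/k)/2)


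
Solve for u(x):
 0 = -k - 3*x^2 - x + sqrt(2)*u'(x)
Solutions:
 u(x) = C1 + sqrt(2)*k*x/2 + sqrt(2)*x^3/2 + sqrt(2)*x^2/4


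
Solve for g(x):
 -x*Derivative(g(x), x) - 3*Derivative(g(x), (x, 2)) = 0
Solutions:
 g(x) = C1 + C2*erf(sqrt(6)*x/6)


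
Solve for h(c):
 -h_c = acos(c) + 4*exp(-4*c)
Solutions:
 h(c) = C1 - c*acos(c) + sqrt(1 - c^2) + exp(-4*c)


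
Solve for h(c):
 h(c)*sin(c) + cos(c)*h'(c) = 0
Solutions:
 h(c) = C1*cos(c)


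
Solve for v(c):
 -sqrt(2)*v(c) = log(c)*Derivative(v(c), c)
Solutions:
 v(c) = C1*exp(-sqrt(2)*li(c))


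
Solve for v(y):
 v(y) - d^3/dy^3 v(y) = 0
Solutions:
 v(y) = C3*exp(y) + (C1*sin(sqrt(3)*y/2) + C2*cos(sqrt(3)*y/2))*exp(-y/2)


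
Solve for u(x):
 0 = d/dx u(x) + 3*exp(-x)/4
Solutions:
 u(x) = C1 + 3*exp(-x)/4


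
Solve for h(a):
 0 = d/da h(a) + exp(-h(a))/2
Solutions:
 h(a) = log(C1 - a/2)


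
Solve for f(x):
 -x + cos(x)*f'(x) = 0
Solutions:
 f(x) = C1 + Integral(x/cos(x), x)


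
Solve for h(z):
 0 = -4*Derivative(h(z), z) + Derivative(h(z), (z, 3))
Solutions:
 h(z) = C1 + C2*exp(-2*z) + C3*exp(2*z)


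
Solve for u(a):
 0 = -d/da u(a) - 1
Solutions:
 u(a) = C1 - a


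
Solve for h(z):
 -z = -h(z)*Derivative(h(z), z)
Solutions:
 h(z) = -sqrt(C1 + z^2)
 h(z) = sqrt(C1 + z^2)


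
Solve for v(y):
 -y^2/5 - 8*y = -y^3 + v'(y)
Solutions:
 v(y) = C1 + y^4/4 - y^3/15 - 4*y^2


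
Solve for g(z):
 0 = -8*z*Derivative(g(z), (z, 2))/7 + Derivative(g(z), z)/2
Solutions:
 g(z) = C1 + C2*z^(23/16)


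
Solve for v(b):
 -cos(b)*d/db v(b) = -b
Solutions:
 v(b) = C1 + Integral(b/cos(b), b)


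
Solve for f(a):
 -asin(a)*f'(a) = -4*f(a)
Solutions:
 f(a) = C1*exp(4*Integral(1/asin(a), a))


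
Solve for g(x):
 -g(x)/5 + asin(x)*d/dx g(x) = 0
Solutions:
 g(x) = C1*exp(Integral(1/asin(x), x)/5)


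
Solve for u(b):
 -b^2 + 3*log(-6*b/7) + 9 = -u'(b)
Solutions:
 u(b) = C1 + b^3/3 - 3*b*log(-b) + 3*b*(-2 - log(6) + log(7))


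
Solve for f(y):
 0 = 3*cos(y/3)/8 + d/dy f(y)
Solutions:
 f(y) = C1 - 9*sin(y/3)/8


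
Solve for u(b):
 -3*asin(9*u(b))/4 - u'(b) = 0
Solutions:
 Integral(1/asin(9*_y), (_y, u(b))) = C1 - 3*b/4


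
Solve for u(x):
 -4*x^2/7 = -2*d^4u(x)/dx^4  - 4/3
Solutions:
 u(x) = C1 + C2*x + C3*x^2 + C4*x^3 + x^6/1260 - x^4/36


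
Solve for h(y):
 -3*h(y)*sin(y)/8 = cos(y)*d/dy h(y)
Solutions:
 h(y) = C1*cos(y)^(3/8)


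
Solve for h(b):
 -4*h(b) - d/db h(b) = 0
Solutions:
 h(b) = C1*exp(-4*b)


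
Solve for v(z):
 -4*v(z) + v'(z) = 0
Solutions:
 v(z) = C1*exp(4*z)


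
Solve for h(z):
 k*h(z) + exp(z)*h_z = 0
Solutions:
 h(z) = C1*exp(k*exp(-z))


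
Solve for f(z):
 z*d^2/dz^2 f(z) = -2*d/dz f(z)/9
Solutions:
 f(z) = C1 + C2*z^(7/9)


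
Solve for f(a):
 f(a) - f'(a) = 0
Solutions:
 f(a) = C1*exp(a)


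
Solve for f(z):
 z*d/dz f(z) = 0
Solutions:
 f(z) = C1


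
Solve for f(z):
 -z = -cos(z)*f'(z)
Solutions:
 f(z) = C1 + Integral(z/cos(z), z)


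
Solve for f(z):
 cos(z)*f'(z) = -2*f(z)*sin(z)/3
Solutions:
 f(z) = C1*cos(z)^(2/3)


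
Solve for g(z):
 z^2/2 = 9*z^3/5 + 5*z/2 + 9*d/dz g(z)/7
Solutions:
 g(z) = C1 - 7*z^4/20 + 7*z^3/54 - 35*z^2/36


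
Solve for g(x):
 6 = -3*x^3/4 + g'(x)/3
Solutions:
 g(x) = C1 + 9*x^4/16 + 18*x


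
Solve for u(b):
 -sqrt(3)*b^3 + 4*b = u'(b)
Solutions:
 u(b) = C1 - sqrt(3)*b^4/4 + 2*b^2


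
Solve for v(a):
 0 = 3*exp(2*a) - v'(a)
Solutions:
 v(a) = C1 + 3*exp(2*a)/2


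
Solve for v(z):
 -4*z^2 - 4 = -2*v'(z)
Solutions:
 v(z) = C1 + 2*z^3/3 + 2*z


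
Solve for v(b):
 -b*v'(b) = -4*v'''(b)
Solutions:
 v(b) = C1 + Integral(C2*airyai(2^(1/3)*b/2) + C3*airybi(2^(1/3)*b/2), b)


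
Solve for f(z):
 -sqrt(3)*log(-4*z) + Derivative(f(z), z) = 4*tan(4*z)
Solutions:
 f(z) = C1 + sqrt(3)*z*(log(-z) - 1) + 2*sqrt(3)*z*log(2) - log(cos(4*z))


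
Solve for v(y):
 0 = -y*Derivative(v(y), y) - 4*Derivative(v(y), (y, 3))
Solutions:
 v(y) = C1 + Integral(C2*airyai(-2^(1/3)*y/2) + C3*airybi(-2^(1/3)*y/2), y)


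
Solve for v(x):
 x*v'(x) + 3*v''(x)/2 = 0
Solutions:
 v(x) = C1 + C2*erf(sqrt(3)*x/3)


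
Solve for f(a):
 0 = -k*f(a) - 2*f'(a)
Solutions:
 f(a) = C1*exp(-a*k/2)


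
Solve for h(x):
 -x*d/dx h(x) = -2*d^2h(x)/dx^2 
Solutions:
 h(x) = C1 + C2*erfi(x/2)


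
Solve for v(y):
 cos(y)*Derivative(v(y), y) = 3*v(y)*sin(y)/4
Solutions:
 v(y) = C1/cos(y)^(3/4)


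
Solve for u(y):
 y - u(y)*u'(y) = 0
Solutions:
 u(y) = -sqrt(C1 + y^2)
 u(y) = sqrt(C1 + y^2)


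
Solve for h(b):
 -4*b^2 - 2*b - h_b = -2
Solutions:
 h(b) = C1 - 4*b^3/3 - b^2 + 2*b


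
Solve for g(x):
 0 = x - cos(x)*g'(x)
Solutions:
 g(x) = C1 + Integral(x/cos(x), x)


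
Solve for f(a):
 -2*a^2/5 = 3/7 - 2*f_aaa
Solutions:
 f(a) = C1 + C2*a + C3*a^2 + a^5/300 + a^3/28


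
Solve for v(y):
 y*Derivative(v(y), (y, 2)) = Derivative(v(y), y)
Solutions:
 v(y) = C1 + C2*y^2


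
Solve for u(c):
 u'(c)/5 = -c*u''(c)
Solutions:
 u(c) = C1 + C2*c^(4/5)


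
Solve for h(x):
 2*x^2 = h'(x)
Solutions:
 h(x) = C1 + 2*x^3/3


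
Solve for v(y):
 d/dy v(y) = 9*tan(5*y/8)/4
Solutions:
 v(y) = C1 - 18*log(cos(5*y/8))/5


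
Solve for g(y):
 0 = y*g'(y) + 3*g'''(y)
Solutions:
 g(y) = C1 + Integral(C2*airyai(-3^(2/3)*y/3) + C3*airybi(-3^(2/3)*y/3), y)


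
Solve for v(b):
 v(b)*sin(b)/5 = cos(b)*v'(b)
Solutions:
 v(b) = C1/cos(b)^(1/5)


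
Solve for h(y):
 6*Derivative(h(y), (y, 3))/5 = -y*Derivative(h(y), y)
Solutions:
 h(y) = C1 + Integral(C2*airyai(-5^(1/3)*6^(2/3)*y/6) + C3*airybi(-5^(1/3)*6^(2/3)*y/6), y)


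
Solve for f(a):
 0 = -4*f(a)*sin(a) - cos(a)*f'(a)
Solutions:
 f(a) = C1*cos(a)^4


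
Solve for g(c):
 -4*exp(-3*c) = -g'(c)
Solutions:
 g(c) = C1 - 4*exp(-3*c)/3


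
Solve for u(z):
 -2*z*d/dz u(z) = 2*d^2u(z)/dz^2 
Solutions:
 u(z) = C1 + C2*erf(sqrt(2)*z/2)


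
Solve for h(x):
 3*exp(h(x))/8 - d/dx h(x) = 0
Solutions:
 h(x) = log(-1/(C1 + 3*x)) + 3*log(2)


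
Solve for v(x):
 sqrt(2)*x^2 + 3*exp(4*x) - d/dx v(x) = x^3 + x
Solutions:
 v(x) = C1 - x^4/4 + sqrt(2)*x^3/3 - x^2/2 + 3*exp(4*x)/4


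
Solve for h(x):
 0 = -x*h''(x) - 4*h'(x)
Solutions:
 h(x) = C1 + C2/x^3


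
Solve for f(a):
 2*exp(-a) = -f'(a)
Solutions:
 f(a) = C1 + 2*exp(-a)


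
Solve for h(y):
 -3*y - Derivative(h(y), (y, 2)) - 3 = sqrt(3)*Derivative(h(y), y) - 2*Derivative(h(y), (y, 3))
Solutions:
 h(y) = C1 + C2*exp(y*(1 - sqrt(1 + 8*sqrt(3)))/4) + C3*exp(y*(1 + sqrt(1 + 8*sqrt(3)))/4) - sqrt(3)*y^2/2 - sqrt(3)*y + y


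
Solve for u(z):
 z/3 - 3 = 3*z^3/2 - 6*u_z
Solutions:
 u(z) = C1 + z^4/16 - z^2/36 + z/2


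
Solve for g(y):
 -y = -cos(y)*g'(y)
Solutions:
 g(y) = C1 + Integral(y/cos(y), y)


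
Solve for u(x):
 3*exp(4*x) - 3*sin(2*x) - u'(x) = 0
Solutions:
 u(x) = C1 + 3*exp(4*x)/4 + 3*cos(2*x)/2


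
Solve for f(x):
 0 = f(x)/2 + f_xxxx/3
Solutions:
 f(x) = (C1*sin(6^(1/4)*x/2) + C2*cos(6^(1/4)*x/2))*exp(-6^(1/4)*x/2) + (C3*sin(6^(1/4)*x/2) + C4*cos(6^(1/4)*x/2))*exp(6^(1/4)*x/2)


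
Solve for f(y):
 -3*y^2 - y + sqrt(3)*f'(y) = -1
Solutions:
 f(y) = C1 + sqrt(3)*y^3/3 + sqrt(3)*y^2/6 - sqrt(3)*y/3


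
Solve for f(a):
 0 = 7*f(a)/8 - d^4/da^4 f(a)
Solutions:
 f(a) = C1*exp(-14^(1/4)*a/2) + C2*exp(14^(1/4)*a/2) + C3*sin(14^(1/4)*a/2) + C4*cos(14^(1/4)*a/2)


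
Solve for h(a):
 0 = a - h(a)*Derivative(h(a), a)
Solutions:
 h(a) = -sqrt(C1 + a^2)
 h(a) = sqrt(C1 + a^2)


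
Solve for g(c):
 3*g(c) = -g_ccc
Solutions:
 g(c) = C3*exp(-3^(1/3)*c) + (C1*sin(3^(5/6)*c/2) + C2*cos(3^(5/6)*c/2))*exp(3^(1/3)*c/2)


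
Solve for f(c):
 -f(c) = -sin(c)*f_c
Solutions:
 f(c) = C1*sqrt(cos(c) - 1)/sqrt(cos(c) + 1)


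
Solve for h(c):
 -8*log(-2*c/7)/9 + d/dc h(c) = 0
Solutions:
 h(c) = C1 + 8*c*log(-c)/9 + 8*c*(-log(7) - 1 + log(2))/9


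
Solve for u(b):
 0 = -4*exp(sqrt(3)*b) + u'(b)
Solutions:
 u(b) = C1 + 4*sqrt(3)*exp(sqrt(3)*b)/3


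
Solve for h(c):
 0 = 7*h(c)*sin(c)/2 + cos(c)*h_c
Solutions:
 h(c) = C1*cos(c)^(7/2)


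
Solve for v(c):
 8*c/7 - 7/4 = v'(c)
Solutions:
 v(c) = C1 + 4*c^2/7 - 7*c/4


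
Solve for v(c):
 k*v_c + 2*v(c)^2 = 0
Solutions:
 v(c) = k/(C1*k + 2*c)


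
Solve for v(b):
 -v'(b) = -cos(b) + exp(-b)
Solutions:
 v(b) = C1 + sin(b) + exp(-b)


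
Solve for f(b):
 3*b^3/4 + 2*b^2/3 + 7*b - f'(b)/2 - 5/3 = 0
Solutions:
 f(b) = C1 + 3*b^4/8 + 4*b^3/9 + 7*b^2 - 10*b/3


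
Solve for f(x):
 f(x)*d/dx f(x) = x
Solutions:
 f(x) = -sqrt(C1 + x^2)
 f(x) = sqrt(C1 + x^2)


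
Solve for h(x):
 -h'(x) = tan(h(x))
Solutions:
 h(x) = pi - asin(C1*exp(-x))
 h(x) = asin(C1*exp(-x))


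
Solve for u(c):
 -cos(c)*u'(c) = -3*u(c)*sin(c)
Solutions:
 u(c) = C1/cos(c)^3


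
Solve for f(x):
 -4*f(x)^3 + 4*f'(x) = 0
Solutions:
 f(x) = -sqrt(2)*sqrt(-1/(C1 + x))/2
 f(x) = sqrt(2)*sqrt(-1/(C1 + x))/2


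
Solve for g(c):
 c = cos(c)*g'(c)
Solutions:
 g(c) = C1 + Integral(c/cos(c), c)


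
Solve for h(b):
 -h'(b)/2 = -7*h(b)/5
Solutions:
 h(b) = C1*exp(14*b/5)


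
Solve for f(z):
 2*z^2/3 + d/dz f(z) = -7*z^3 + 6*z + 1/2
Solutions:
 f(z) = C1 - 7*z^4/4 - 2*z^3/9 + 3*z^2 + z/2


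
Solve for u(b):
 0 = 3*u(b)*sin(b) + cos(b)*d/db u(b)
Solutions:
 u(b) = C1*cos(b)^3


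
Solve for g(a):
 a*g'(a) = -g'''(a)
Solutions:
 g(a) = C1 + Integral(C2*airyai(-a) + C3*airybi(-a), a)


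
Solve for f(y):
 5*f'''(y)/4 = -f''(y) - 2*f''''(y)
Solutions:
 f(y) = C1 + C2*y + (C3*sin(sqrt(103)*y/16) + C4*cos(sqrt(103)*y/16))*exp(-5*y/16)


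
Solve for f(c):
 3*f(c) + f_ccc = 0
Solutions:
 f(c) = C3*exp(-3^(1/3)*c) + (C1*sin(3^(5/6)*c/2) + C2*cos(3^(5/6)*c/2))*exp(3^(1/3)*c/2)


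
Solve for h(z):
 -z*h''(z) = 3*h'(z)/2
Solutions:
 h(z) = C1 + C2/sqrt(z)


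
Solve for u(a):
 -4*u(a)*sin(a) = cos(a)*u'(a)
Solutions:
 u(a) = C1*cos(a)^4


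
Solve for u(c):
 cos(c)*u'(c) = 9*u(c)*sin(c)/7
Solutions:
 u(c) = C1/cos(c)^(9/7)


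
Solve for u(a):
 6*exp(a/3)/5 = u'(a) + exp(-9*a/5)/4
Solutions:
 u(a) = C1 + 18*exp(a/3)/5 + 5*exp(-9*a/5)/36


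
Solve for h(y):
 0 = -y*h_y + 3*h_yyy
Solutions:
 h(y) = C1 + Integral(C2*airyai(3^(2/3)*y/3) + C3*airybi(3^(2/3)*y/3), y)


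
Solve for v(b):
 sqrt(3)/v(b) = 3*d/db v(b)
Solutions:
 v(b) = -sqrt(C1 + 6*sqrt(3)*b)/3
 v(b) = sqrt(C1 + 6*sqrt(3)*b)/3


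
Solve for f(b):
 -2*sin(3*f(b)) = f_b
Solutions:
 f(b) = -acos((-C1 - exp(12*b))/(C1 - exp(12*b)))/3 + 2*pi/3
 f(b) = acos((-C1 - exp(12*b))/(C1 - exp(12*b)))/3


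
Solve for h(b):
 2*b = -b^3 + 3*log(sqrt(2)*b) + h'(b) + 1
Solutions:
 h(b) = C1 + b^4/4 + b^2 - 3*b*log(b) - 3*b*log(2)/2 + 2*b


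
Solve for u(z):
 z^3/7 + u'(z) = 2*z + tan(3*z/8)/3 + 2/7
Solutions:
 u(z) = C1 - z^4/28 + z^2 + 2*z/7 - 8*log(cos(3*z/8))/9


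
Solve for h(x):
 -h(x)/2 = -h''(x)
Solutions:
 h(x) = C1*exp(-sqrt(2)*x/2) + C2*exp(sqrt(2)*x/2)


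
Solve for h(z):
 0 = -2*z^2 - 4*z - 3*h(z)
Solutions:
 h(z) = 2*z*(-z - 2)/3


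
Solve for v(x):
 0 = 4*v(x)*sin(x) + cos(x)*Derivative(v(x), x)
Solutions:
 v(x) = C1*cos(x)^4


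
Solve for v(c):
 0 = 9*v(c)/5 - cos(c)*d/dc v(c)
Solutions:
 v(c) = C1*(sin(c) + 1)^(9/10)/(sin(c) - 1)^(9/10)


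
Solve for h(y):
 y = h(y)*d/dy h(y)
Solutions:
 h(y) = -sqrt(C1 + y^2)
 h(y) = sqrt(C1 + y^2)


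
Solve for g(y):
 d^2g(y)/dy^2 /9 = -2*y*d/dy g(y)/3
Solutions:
 g(y) = C1 + C2*erf(sqrt(3)*y)


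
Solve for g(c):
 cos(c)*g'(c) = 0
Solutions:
 g(c) = C1


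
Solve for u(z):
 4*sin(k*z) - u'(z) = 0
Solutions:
 u(z) = C1 - 4*cos(k*z)/k


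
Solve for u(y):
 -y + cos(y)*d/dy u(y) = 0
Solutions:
 u(y) = C1 + Integral(y/cos(y), y)


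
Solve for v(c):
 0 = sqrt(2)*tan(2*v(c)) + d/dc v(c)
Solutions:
 v(c) = -asin(C1*exp(-2*sqrt(2)*c))/2 + pi/2
 v(c) = asin(C1*exp(-2*sqrt(2)*c))/2


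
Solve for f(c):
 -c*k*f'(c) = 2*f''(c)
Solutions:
 f(c) = Piecewise((-sqrt(pi)*C1*erf(c*sqrt(k)/2)/sqrt(k) - C2, (k > 0) | (k < 0)), (-C1*c - C2, True))


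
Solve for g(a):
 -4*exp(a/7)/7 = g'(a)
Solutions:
 g(a) = C1 - 4*exp(a/7)


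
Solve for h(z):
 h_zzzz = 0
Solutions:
 h(z) = C1 + C2*z + C3*z^2 + C4*z^3


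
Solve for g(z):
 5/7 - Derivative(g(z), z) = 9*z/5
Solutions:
 g(z) = C1 - 9*z^2/10 + 5*z/7


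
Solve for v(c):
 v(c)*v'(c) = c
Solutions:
 v(c) = -sqrt(C1 + c^2)
 v(c) = sqrt(C1 + c^2)


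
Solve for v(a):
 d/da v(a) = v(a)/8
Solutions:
 v(a) = C1*exp(a/8)


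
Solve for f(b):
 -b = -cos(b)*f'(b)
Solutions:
 f(b) = C1 + Integral(b/cos(b), b)


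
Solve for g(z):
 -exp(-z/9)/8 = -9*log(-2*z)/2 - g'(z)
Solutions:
 g(z) = C1 - 9*z*log(-z)/2 + 9*z*(1 - log(2))/2 - 9*exp(-z/9)/8


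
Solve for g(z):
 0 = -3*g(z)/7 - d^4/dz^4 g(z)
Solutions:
 g(z) = (C1*sin(sqrt(2)*3^(1/4)*7^(3/4)*z/14) + C2*cos(sqrt(2)*3^(1/4)*7^(3/4)*z/14))*exp(-sqrt(2)*3^(1/4)*7^(3/4)*z/14) + (C3*sin(sqrt(2)*3^(1/4)*7^(3/4)*z/14) + C4*cos(sqrt(2)*3^(1/4)*7^(3/4)*z/14))*exp(sqrt(2)*3^(1/4)*7^(3/4)*z/14)


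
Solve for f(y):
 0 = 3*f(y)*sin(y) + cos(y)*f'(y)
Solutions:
 f(y) = C1*cos(y)^3


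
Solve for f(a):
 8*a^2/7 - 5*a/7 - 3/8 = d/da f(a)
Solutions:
 f(a) = C1 + 8*a^3/21 - 5*a^2/14 - 3*a/8


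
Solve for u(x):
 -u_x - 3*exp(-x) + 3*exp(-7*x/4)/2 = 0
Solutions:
 u(x) = C1 + 3*exp(-x) - 6*exp(-7*x/4)/7


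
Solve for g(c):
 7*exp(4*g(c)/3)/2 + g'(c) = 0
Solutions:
 g(c) = 3*log(-(1/(C1 + 14*c))^(1/4)) + 3*log(3)/4
 g(c) = 3*log(1/(C1 + 14*c))/4 + 3*log(3)/4
 g(c) = 3*log(-I*(1/(C1 + 14*c))^(1/4)) + 3*log(3)/4
 g(c) = 3*log(I*(1/(C1 + 14*c))^(1/4)) + 3*log(3)/4


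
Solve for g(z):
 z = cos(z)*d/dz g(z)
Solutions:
 g(z) = C1 + Integral(z/cos(z), z)


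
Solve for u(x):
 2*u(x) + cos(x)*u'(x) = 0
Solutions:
 u(x) = C1*(sin(x) - 1)/(sin(x) + 1)


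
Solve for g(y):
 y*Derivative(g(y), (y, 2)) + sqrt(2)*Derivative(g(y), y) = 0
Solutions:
 g(y) = C1 + C2*y^(1 - sqrt(2))


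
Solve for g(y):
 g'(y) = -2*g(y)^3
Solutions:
 g(y) = -sqrt(2)*sqrt(-1/(C1 - 2*y))/2
 g(y) = sqrt(2)*sqrt(-1/(C1 - 2*y))/2


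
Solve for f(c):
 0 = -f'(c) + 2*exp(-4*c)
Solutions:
 f(c) = C1 - exp(-4*c)/2


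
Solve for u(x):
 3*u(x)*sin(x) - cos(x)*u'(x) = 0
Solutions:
 u(x) = C1/cos(x)^3


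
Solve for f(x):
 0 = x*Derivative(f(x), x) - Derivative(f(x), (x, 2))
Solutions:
 f(x) = C1 + C2*erfi(sqrt(2)*x/2)


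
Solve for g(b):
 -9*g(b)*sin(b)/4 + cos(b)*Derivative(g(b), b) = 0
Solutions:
 g(b) = C1/cos(b)^(9/4)


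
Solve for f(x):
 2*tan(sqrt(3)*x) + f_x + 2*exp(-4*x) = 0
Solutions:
 f(x) = C1 - sqrt(3)*log(tan(sqrt(3)*x)^2 + 1)/3 + exp(-4*x)/2


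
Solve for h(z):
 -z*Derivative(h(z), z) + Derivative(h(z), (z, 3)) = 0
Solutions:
 h(z) = C1 + Integral(C2*airyai(z) + C3*airybi(z), z)


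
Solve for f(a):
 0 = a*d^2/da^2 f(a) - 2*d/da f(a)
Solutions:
 f(a) = C1 + C2*a^3


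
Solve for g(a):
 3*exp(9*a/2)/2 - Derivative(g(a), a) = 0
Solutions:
 g(a) = C1 + exp(9*a/2)/3


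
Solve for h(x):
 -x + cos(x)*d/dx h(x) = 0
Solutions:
 h(x) = C1 + Integral(x/cos(x), x)


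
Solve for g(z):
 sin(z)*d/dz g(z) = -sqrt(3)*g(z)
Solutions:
 g(z) = C1*(cos(z) + 1)^(sqrt(3)/2)/(cos(z) - 1)^(sqrt(3)/2)


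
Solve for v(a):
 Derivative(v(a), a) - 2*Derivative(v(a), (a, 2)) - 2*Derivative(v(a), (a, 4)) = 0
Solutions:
 v(a) = C1 + C2*exp(6^(1/3)*a*(-(9 + sqrt(129))^(1/3) + 2*6^(1/3)/(9 + sqrt(129))^(1/3))/12)*sin(2^(1/3)*3^(1/6)*a*(6*2^(1/3)/(9 + sqrt(129))^(1/3) + 3^(2/3)*(9 + sqrt(129))^(1/3))/12) + C3*exp(6^(1/3)*a*(-(9 + sqrt(129))^(1/3) + 2*6^(1/3)/(9 + sqrt(129))^(1/3))/12)*cos(2^(1/3)*3^(1/6)*a*(6*2^(1/3)/(9 + sqrt(129))^(1/3) + 3^(2/3)*(9 + sqrt(129))^(1/3))/12) + C4*exp(-6^(1/3)*a*(-(9 + sqrt(129))^(1/3) + 2*6^(1/3)/(9 + sqrt(129))^(1/3))/6)


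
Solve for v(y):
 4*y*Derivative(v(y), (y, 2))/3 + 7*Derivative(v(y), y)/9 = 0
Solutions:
 v(y) = C1 + C2*y^(5/12)


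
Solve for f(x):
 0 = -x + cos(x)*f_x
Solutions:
 f(x) = C1 + Integral(x/cos(x), x)


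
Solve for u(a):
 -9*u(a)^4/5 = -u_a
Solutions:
 u(a) = 5^(1/3)*(-1/(C1 + 27*a))^(1/3)
 u(a) = 5^(1/3)*(-1/(C1 + 9*a))^(1/3)*(-3^(2/3) - 3*3^(1/6)*I)/6
 u(a) = 5^(1/3)*(-1/(C1 + 9*a))^(1/3)*(-3^(2/3) + 3*3^(1/6)*I)/6


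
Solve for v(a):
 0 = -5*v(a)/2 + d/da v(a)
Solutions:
 v(a) = C1*exp(5*a/2)


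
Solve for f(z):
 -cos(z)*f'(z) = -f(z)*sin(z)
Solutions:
 f(z) = C1/cos(z)


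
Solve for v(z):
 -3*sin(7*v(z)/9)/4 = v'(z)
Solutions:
 3*z/4 + 9*log(cos(7*v(z)/9) - 1)/14 - 9*log(cos(7*v(z)/9) + 1)/14 = C1


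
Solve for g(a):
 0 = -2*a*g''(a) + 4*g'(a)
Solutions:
 g(a) = C1 + C2*a^3


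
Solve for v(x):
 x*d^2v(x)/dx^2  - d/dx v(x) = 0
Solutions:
 v(x) = C1 + C2*x^2


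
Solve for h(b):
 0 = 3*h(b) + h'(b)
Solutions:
 h(b) = C1*exp(-3*b)


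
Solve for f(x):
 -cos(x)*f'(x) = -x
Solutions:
 f(x) = C1 + Integral(x/cos(x), x)


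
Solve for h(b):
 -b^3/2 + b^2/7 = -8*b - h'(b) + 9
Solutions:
 h(b) = C1 + b^4/8 - b^3/21 - 4*b^2 + 9*b


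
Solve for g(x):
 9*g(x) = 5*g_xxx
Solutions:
 g(x) = C3*exp(15^(2/3)*x/5) + (C1*sin(3*3^(1/6)*5^(2/3)*x/10) + C2*cos(3*3^(1/6)*5^(2/3)*x/10))*exp(-15^(2/3)*x/10)


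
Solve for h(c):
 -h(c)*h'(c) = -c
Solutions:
 h(c) = -sqrt(C1 + c^2)
 h(c) = sqrt(C1 + c^2)


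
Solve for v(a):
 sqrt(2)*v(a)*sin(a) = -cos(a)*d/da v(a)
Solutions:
 v(a) = C1*cos(a)^(sqrt(2))


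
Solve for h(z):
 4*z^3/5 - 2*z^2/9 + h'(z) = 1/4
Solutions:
 h(z) = C1 - z^4/5 + 2*z^3/27 + z/4


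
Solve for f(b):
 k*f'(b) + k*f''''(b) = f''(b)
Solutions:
 f(b) = C1 + C2*exp(2^(1/3)*b*(6^(1/3)*(sqrt(3)*sqrt(27 - 4/k^3) + 9)^(1/3)/12 - 2^(1/3)*3^(5/6)*I*(sqrt(3)*sqrt(27 - 4/k^3) + 9)^(1/3)/12 - 2/(k*(-3^(1/3) + 3^(5/6)*I)*(sqrt(3)*sqrt(27 - 4/k^3) + 9)^(1/3)))) + C3*exp(2^(1/3)*b*(6^(1/3)*(sqrt(3)*sqrt(27 - 4/k^3) + 9)^(1/3)/12 + 2^(1/3)*3^(5/6)*I*(sqrt(3)*sqrt(27 - 4/k^3) + 9)^(1/3)/12 + 2/(k*(3^(1/3) + 3^(5/6)*I)*(sqrt(3)*sqrt(27 - 4/k^3) + 9)^(1/3)))) + C4*exp(-6^(1/3)*b*(2^(1/3)*(sqrt(3)*sqrt(27 - 4/k^3) + 9)^(1/3) + 2*3^(1/3)/(k*(sqrt(3)*sqrt(27 - 4/k^3) + 9)^(1/3)))/6)


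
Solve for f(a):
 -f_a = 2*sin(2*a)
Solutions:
 f(a) = C1 + cos(2*a)


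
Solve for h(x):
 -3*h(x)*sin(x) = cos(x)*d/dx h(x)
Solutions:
 h(x) = C1*cos(x)^3


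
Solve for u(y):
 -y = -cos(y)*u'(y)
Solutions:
 u(y) = C1 + Integral(y/cos(y), y)


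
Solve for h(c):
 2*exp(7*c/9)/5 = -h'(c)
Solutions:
 h(c) = C1 - 18*exp(7*c/9)/35


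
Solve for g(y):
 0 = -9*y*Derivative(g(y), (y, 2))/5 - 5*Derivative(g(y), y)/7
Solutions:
 g(y) = C1 + C2*y^(38/63)


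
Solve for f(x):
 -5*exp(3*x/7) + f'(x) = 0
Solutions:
 f(x) = C1 + 35*exp(3*x/7)/3


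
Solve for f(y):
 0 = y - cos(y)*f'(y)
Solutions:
 f(y) = C1 + Integral(y/cos(y), y)


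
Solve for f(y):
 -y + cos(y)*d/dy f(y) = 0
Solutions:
 f(y) = C1 + Integral(y/cos(y), y)


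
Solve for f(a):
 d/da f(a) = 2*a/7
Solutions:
 f(a) = C1 + a^2/7


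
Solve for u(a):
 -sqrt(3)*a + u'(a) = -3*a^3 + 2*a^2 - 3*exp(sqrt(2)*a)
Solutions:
 u(a) = C1 - 3*a^4/4 + 2*a^3/3 + sqrt(3)*a^2/2 - 3*sqrt(2)*exp(sqrt(2)*a)/2


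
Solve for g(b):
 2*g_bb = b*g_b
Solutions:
 g(b) = C1 + C2*erfi(b/2)


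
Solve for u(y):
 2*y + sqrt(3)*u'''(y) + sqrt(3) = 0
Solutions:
 u(y) = C1 + C2*y + C3*y^2 - sqrt(3)*y^4/36 - y^3/6


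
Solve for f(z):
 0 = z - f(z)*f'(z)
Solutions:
 f(z) = -sqrt(C1 + z^2)
 f(z) = sqrt(C1 + z^2)


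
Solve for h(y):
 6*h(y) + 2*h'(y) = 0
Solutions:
 h(y) = C1*exp(-3*y)


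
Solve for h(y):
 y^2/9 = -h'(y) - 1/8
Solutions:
 h(y) = C1 - y^3/27 - y/8


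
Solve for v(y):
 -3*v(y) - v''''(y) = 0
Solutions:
 v(y) = (C1*sin(sqrt(2)*3^(1/4)*y/2) + C2*cos(sqrt(2)*3^(1/4)*y/2))*exp(-sqrt(2)*3^(1/4)*y/2) + (C3*sin(sqrt(2)*3^(1/4)*y/2) + C4*cos(sqrt(2)*3^(1/4)*y/2))*exp(sqrt(2)*3^(1/4)*y/2)


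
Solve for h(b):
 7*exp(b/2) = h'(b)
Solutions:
 h(b) = C1 + 14*exp(b/2)


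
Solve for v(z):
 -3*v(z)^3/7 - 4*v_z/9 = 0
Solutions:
 v(z) = -sqrt(14)*sqrt(-1/(C1 - 27*z))
 v(z) = sqrt(14)*sqrt(-1/(C1 - 27*z))


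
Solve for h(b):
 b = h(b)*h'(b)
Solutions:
 h(b) = -sqrt(C1 + b^2)
 h(b) = sqrt(C1 + b^2)


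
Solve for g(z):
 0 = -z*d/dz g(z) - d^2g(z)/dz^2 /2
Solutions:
 g(z) = C1 + C2*erf(z)


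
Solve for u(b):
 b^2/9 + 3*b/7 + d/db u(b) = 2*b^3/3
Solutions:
 u(b) = C1 + b^4/6 - b^3/27 - 3*b^2/14


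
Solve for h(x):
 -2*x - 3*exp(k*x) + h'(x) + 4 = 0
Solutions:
 h(x) = C1 + x^2 - 4*x + 3*exp(k*x)/k


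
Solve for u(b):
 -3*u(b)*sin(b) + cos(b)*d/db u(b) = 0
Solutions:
 u(b) = C1/cos(b)^3


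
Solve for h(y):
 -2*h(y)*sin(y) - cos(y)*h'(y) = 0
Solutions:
 h(y) = C1*cos(y)^2


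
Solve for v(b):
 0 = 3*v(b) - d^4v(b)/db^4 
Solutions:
 v(b) = C1*exp(-3^(1/4)*b) + C2*exp(3^(1/4)*b) + C3*sin(3^(1/4)*b) + C4*cos(3^(1/4)*b)


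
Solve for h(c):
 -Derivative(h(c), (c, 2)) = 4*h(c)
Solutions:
 h(c) = C1*sin(2*c) + C2*cos(2*c)


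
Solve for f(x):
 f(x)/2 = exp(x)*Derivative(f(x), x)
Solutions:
 f(x) = C1*exp(-exp(-x)/2)


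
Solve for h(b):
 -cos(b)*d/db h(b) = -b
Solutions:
 h(b) = C1 + Integral(b/cos(b), b)


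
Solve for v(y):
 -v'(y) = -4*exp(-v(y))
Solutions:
 v(y) = log(C1 + 4*y)


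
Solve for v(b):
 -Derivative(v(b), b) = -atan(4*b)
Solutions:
 v(b) = C1 + b*atan(4*b) - log(16*b^2 + 1)/8


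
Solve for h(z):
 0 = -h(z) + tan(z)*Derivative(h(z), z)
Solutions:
 h(z) = C1*sin(z)


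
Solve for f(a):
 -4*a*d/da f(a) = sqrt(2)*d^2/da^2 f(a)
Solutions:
 f(a) = C1 + C2*erf(2^(1/4)*a)


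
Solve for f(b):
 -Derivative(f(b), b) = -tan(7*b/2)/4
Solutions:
 f(b) = C1 - log(cos(7*b/2))/14


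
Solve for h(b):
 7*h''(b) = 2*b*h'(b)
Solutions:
 h(b) = C1 + C2*erfi(sqrt(7)*b/7)


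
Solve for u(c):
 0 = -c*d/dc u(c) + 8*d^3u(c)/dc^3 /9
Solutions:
 u(c) = C1 + Integral(C2*airyai(3^(2/3)*c/2) + C3*airybi(3^(2/3)*c/2), c)


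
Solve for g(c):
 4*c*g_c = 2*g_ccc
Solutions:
 g(c) = C1 + Integral(C2*airyai(2^(1/3)*c) + C3*airybi(2^(1/3)*c), c)


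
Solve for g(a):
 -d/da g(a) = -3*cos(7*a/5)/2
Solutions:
 g(a) = C1 + 15*sin(7*a/5)/14


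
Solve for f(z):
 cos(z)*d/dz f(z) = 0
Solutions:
 f(z) = C1


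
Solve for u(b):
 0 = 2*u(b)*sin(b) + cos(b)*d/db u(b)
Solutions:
 u(b) = C1*cos(b)^2


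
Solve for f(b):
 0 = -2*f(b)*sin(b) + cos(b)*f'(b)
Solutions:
 f(b) = C1/cos(b)^2


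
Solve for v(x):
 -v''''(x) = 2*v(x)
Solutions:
 v(x) = (C1*sin(2^(3/4)*x/2) + C2*cos(2^(3/4)*x/2))*exp(-2^(3/4)*x/2) + (C3*sin(2^(3/4)*x/2) + C4*cos(2^(3/4)*x/2))*exp(2^(3/4)*x/2)


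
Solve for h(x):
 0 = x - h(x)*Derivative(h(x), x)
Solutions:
 h(x) = -sqrt(C1 + x^2)
 h(x) = sqrt(C1 + x^2)


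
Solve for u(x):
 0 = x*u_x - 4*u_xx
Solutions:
 u(x) = C1 + C2*erfi(sqrt(2)*x/4)


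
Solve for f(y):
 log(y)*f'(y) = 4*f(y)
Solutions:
 f(y) = C1*exp(4*li(y))


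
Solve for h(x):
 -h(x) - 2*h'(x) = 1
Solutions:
 h(x) = C1*exp(-x/2) - 1


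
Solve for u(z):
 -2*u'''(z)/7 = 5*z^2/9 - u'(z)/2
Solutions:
 u(z) = C1 + C2*exp(-sqrt(7)*z/2) + C3*exp(sqrt(7)*z/2) + 10*z^3/27 + 80*z/63


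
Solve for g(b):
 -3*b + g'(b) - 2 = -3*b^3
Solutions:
 g(b) = C1 - 3*b^4/4 + 3*b^2/2 + 2*b


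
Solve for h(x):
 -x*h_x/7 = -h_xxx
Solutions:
 h(x) = C1 + Integral(C2*airyai(7^(2/3)*x/7) + C3*airybi(7^(2/3)*x/7), x)


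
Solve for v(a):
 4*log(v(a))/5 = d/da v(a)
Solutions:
 li(v(a)) = C1 + 4*a/5


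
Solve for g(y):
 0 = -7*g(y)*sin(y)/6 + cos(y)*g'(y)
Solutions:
 g(y) = C1/cos(y)^(7/6)


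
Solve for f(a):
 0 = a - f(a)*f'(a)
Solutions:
 f(a) = -sqrt(C1 + a^2)
 f(a) = sqrt(C1 + a^2)


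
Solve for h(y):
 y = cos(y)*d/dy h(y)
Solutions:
 h(y) = C1 + Integral(y/cos(y), y)


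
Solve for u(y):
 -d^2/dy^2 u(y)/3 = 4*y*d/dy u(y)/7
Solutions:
 u(y) = C1 + C2*erf(sqrt(42)*y/7)


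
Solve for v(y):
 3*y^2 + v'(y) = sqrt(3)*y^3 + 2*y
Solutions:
 v(y) = C1 + sqrt(3)*y^4/4 - y^3 + y^2


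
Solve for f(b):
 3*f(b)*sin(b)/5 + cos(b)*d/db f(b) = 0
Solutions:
 f(b) = C1*cos(b)^(3/5)


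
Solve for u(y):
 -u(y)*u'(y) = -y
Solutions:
 u(y) = -sqrt(C1 + y^2)
 u(y) = sqrt(C1 + y^2)


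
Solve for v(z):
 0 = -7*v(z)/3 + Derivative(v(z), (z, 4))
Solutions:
 v(z) = C1*exp(-3^(3/4)*7^(1/4)*z/3) + C2*exp(3^(3/4)*7^(1/4)*z/3) + C3*sin(3^(3/4)*7^(1/4)*z/3) + C4*cos(3^(3/4)*7^(1/4)*z/3)


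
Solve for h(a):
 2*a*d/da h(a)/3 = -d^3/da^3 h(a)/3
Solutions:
 h(a) = C1 + Integral(C2*airyai(-2^(1/3)*a) + C3*airybi(-2^(1/3)*a), a)


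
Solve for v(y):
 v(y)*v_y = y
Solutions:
 v(y) = -sqrt(C1 + y^2)
 v(y) = sqrt(C1 + y^2)


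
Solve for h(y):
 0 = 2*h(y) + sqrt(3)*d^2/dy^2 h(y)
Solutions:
 h(y) = C1*sin(sqrt(2)*3^(3/4)*y/3) + C2*cos(sqrt(2)*3^(3/4)*y/3)


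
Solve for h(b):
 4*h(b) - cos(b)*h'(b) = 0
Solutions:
 h(b) = C1*(sin(b)^2 + 2*sin(b) + 1)/(sin(b)^2 - 2*sin(b) + 1)


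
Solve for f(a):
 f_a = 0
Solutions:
 f(a) = C1


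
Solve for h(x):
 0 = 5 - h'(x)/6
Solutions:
 h(x) = C1 + 30*x


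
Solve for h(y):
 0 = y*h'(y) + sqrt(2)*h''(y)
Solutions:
 h(y) = C1 + C2*erf(2^(1/4)*y/2)


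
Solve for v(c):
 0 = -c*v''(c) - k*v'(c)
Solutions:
 v(c) = C1 + c^(1 - re(k))*(C2*sin(log(c)*Abs(im(k))) + C3*cos(log(c)*im(k)))


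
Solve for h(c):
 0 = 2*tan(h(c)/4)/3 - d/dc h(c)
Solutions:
 h(c) = -4*asin(C1*exp(c/6)) + 4*pi
 h(c) = 4*asin(C1*exp(c/6))


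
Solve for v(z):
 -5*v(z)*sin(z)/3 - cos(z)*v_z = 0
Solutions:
 v(z) = C1*cos(z)^(5/3)


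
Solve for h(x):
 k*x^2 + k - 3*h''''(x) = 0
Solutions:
 h(x) = C1 + C2*x + C3*x^2 + C4*x^3 + k*x^6/1080 + k*x^4/72


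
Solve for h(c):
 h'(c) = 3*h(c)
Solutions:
 h(c) = C1*exp(3*c)


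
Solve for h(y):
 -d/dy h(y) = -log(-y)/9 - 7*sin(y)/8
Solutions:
 h(y) = C1 + y*log(-y)/9 - y/9 - 7*cos(y)/8


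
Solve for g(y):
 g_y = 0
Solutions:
 g(y) = C1


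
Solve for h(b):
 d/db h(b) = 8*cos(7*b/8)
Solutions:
 h(b) = C1 + 64*sin(7*b/8)/7


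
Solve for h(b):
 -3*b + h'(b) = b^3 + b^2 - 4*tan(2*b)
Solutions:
 h(b) = C1 + b^4/4 + b^3/3 + 3*b^2/2 + 2*log(cos(2*b))


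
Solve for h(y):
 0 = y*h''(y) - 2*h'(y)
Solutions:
 h(y) = C1 + C2*y^3


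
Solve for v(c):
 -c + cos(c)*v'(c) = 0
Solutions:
 v(c) = C1 + Integral(c/cos(c), c)


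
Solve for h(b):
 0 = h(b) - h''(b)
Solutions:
 h(b) = C1*exp(-b) + C2*exp(b)


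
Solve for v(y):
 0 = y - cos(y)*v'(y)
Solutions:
 v(y) = C1 + Integral(y/cos(y), y)


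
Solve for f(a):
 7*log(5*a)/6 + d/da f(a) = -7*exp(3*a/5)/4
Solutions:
 f(a) = C1 - 7*a*log(a)/6 + 7*a*(1 - log(5))/6 - 35*exp(3*a/5)/12


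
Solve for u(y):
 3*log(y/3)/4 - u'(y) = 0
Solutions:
 u(y) = C1 + 3*y*log(y)/4 - 3*y*log(3)/4 - 3*y/4


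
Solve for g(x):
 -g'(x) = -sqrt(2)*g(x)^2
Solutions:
 g(x) = -1/(C1 + sqrt(2)*x)


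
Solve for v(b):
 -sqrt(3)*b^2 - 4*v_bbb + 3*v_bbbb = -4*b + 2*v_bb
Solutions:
 v(b) = C1 + C2*b + C3*exp(b*(2 - sqrt(10))/3) + C4*exp(b*(2 + sqrt(10))/3) - sqrt(3)*b^4/24 + b^3*(1 + sqrt(3))/3 + b^2*(-11*sqrt(3)/4 - 2)


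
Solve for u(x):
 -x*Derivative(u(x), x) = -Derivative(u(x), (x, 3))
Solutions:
 u(x) = C1 + Integral(C2*airyai(x) + C3*airybi(x), x)


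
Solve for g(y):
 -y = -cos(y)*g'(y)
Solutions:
 g(y) = C1 + Integral(y/cos(y), y)


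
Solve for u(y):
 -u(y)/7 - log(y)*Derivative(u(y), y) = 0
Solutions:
 u(y) = C1*exp(-li(y)/7)


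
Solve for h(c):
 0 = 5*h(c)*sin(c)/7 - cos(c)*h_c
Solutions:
 h(c) = C1/cos(c)^(5/7)


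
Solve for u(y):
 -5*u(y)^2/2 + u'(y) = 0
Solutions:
 u(y) = -2/(C1 + 5*y)


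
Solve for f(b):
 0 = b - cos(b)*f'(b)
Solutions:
 f(b) = C1 + Integral(b/cos(b), b)


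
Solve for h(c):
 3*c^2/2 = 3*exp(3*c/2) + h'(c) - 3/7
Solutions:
 h(c) = C1 + c^3/2 + 3*c/7 - 2*exp(3*c/2)


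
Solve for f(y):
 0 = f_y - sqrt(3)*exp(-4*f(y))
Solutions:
 f(y) = log(-I*(C1 + 4*sqrt(3)*y)^(1/4))
 f(y) = log(I*(C1 + 4*sqrt(3)*y)^(1/4))
 f(y) = log(-(C1 + 4*sqrt(3)*y)^(1/4))
 f(y) = log(C1 + 4*sqrt(3)*y)/4


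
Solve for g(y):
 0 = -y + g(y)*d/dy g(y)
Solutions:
 g(y) = -sqrt(C1 + y^2)
 g(y) = sqrt(C1 + y^2)


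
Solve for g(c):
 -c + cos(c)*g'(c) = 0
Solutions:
 g(c) = C1 + Integral(c/cos(c), c)


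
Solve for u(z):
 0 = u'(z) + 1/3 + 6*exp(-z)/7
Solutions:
 u(z) = C1 - z/3 + 6*exp(-z)/7


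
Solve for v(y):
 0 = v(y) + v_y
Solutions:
 v(y) = C1*exp(-y)


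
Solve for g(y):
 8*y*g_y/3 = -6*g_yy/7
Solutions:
 g(y) = C1 + C2*erf(sqrt(14)*y/3)


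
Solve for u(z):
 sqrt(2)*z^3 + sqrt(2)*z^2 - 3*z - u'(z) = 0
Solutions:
 u(z) = C1 + sqrt(2)*z^4/4 + sqrt(2)*z^3/3 - 3*z^2/2


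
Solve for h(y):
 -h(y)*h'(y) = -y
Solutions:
 h(y) = -sqrt(C1 + y^2)
 h(y) = sqrt(C1 + y^2)


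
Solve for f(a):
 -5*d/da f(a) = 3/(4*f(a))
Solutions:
 f(a) = -sqrt(C1 - 30*a)/10
 f(a) = sqrt(C1 - 30*a)/10


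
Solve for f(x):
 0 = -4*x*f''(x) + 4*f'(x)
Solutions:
 f(x) = C1 + C2*x^2


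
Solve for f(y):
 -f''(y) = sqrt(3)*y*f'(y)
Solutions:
 f(y) = C1 + C2*erf(sqrt(2)*3^(1/4)*y/2)


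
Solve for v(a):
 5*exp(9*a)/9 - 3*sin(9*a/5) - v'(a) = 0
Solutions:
 v(a) = C1 + 5*exp(9*a)/81 + 5*cos(9*a/5)/3


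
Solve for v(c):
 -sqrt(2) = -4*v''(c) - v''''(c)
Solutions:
 v(c) = C1 + C2*c + C3*sin(2*c) + C4*cos(2*c) + sqrt(2)*c^2/8


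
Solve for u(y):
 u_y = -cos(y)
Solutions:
 u(y) = C1 - sin(y)


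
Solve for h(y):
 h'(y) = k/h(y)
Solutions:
 h(y) = -sqrt(C1 + 2*k*y)
 h(y) = sqrt(C1 + 2*k*y)


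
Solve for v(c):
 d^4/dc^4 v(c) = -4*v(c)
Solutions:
 v(c) = (C1*sin(c) + C2*cos(c))*exp(-c) + (C3*sin(c) + C4*cos(c))*exp(c)


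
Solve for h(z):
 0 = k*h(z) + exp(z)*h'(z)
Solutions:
 h(z) = C1*exp(k*exp(-z))


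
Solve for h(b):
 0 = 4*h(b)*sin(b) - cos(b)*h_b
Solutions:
 h(b) = C1/cos(b)^4


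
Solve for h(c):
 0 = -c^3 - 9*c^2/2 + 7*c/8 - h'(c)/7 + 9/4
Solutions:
 h(c) = C1 - 7*c^4/4 - 21*c^3/2 + 49*c^2/16 + 63*c/4


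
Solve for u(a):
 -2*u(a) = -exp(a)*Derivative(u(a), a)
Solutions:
 u(a) = C1*exp(-2*exp(-a))


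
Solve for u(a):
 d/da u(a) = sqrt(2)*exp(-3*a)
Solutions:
 u(a) = C1 - sqrt(2)*exp(-3*a)/3


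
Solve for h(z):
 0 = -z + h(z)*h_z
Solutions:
 h(z) = -sqrt(C1 + z^2)
 h(z) = sqrt(C1 + z^2)


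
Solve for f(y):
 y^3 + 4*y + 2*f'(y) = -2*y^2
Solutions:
 f(y) = C1 - y^4/8 - y^3/3 - y^2


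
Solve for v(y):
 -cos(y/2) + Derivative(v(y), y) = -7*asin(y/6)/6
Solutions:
 v(y) = C1 - 7*y*asin(y/6)/6 - 7*sqrt(36 - y^2)/6 + 2*sin(y/2)


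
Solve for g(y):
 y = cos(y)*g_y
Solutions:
 g(y) = C1 + Integral(y/cos(y), y)


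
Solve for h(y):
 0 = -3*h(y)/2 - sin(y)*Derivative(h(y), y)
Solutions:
 h(y) = C1*(cos(y) + 1)^(3/4)/(cos(y) - 1)^(3/4)


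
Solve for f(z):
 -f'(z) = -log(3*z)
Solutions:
 f(z) = C1 + z*log(z) - z + z*log(3)


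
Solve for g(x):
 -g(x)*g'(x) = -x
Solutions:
 g(x) = -sqrt(C1 + x^2)
 g(x) = sqrt(C1 + x^2)


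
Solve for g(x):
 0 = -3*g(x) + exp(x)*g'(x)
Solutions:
 g(x) = C1*exp(-3*exp(-x))


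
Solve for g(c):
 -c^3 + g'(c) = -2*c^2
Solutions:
 g(c) = C1 + c^4/4 - 2*c^3/3


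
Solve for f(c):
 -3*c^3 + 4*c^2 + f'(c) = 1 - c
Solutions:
 f(c) = C1 + 3*c^4/4 - 4*c^3/3 - c^2/2 + c


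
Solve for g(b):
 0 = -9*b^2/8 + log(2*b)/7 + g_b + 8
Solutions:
 g(b) = C1 + 3*b^3/8 - b*log(b)/7 - 55*b/7 - b*log(2)/7


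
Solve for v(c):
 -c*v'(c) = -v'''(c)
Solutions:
 v(c) = C1 + Integral(C2*airyai(c) + C3*airybi(c), c)


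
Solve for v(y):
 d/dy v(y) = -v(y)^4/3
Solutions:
 v(y) = (-1 - sqrt(3)*I)*(1/(C1 + y))^(1/3)/2
 v(y) = (-1 + sqrt(3)*I)*(1/(C1 + y))^(1/3)/2
 v(y) = (1/(C1 + y))^(1/3)


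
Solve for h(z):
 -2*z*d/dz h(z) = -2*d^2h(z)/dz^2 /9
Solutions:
 h(z) = C1 + C2*erfi(3*sqrt(2)*z/2)


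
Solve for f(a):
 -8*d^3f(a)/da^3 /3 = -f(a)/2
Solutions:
 f(a) = C3*exp(2^(2/3)*3^(1/3)*a/4) + (C1*sin(2^(2/3)*3^(5/6)*a/8) + C2*cos(2^(2/3)*3^(5/6)*a/8))*exp(-2^(2/3)*3^(1/3)*a/8)


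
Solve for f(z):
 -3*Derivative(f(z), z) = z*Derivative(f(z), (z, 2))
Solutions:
 f(z) = C1 + C2/z^2


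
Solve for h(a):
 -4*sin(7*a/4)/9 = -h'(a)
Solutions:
 h(a) = C1 - 16*cos(7*a/4)/63


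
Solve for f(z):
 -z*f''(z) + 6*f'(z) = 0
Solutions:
 f(z) = C1 + C2*z^7


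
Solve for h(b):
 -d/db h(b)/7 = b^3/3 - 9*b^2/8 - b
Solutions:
 h(b) = C1 - 7*b^4/12 + 21*b^3/8 + 7*b^2/2


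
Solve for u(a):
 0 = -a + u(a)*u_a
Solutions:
 u(a) = -sqrt(C1 + a^2)
 u(a) = sqrt(C1 + a^2)


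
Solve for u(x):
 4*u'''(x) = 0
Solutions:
 u(x) = C1 + C2*x + C3*x^2


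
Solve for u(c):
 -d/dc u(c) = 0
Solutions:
 u(c) = C1


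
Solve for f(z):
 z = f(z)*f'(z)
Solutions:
 f(z) = -sqrt(C1 + z^2)
 f(z) = sqrt(C1 + z^2)


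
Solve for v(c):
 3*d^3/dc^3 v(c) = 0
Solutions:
 v(c) = C1 + C2*c + C3*c^2


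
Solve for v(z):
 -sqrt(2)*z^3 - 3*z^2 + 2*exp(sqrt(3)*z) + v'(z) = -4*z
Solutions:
 v(z) = C1 + sqrt(2)*z^4/4 + z^3 - 2*z^2 - 2*sqrt(3)*exp(sqrt(3)*z)/3


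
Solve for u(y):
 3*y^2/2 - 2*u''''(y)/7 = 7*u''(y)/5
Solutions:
 u(y) = C1 + C2*y + C3*sin(7*sqrt(10)*y/10) + C4*cos(7*sqrt(10)*y/10) + 5*y^4/56 - 75*y^2/343


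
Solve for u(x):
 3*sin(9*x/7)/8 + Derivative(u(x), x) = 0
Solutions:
 u(x) = C1 + 7*cos(9*x/7)/24


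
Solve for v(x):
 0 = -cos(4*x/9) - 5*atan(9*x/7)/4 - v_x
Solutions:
 v(x) = C1 - 5*x*atan(9*x/7)/4 + 35*log(81*x^2 + 49)/72 - 9*sin(4*x/9)/4


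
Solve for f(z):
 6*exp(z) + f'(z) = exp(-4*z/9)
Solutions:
 f(z) = C1 - 6*exp(z) - 9*exp(-4*z/9)/4


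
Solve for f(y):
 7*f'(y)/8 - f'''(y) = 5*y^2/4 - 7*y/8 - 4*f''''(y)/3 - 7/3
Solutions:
 f(y) = C1 + C2*exp(y*((sqrt(399) + 20)^(-1/3) + 2 + (sqrt(399) + 20)^(1/3))/8)*sin(sqrt(3)*y*(-(sqrt(399) + 20)^(1/3) + (sqrt(399) + 20)^(-1/3))/8) + C3*exp(y*((sqrt(399) + 20)^(-1/3) + 2 + (sqrt(399) + 20)^(1/3))/8)*cos(sqrt(3)*y*(-(sqrt(399) + 20)^(1/3) + (sqrt(399) + 20)^(-1/3))/8) + C4*exp(y*(-(sqrt(399) + 20)^(1/3) - 1/(sqrt(399) + 20)^(1/3) + 1)/4) + 10*y^3/21 - y^2/2 + 88*y/147


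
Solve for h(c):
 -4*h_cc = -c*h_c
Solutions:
 h(c) = C1 + C2*erfi(sqrt(2)*c/4)


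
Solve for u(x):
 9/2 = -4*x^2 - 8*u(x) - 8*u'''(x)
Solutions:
 u(x) = C3*exp(-x) - x^2/2 + (C1*sin(sqrt(3)*x/2) + C2*cos(sqrt(3)*x/2))*exp(x/2) - 9/16


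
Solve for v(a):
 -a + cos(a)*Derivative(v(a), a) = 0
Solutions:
 v(a) = C1 + Integral(a/cos(a), a)


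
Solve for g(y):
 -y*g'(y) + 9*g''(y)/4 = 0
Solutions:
 g(y) = C1 + C2*erfi(sqrt(2)*y/3)


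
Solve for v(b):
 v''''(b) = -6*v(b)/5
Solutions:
 v(b) = (C1*sin(10^(3/4)*3^(1/4)*b/10) + C2*cos(10^(3/4)*3^(1/4)*b/10))*exp(-10^(3/4)*3^(1/4)*b/10) + (C3*sin(10^(3/4)*3^(1/4)*b/10) + C4*cos(10^(3/4)*3^(1/4)*b/10))*exp(10^(3/4)*3^(1/4)*b/10)
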